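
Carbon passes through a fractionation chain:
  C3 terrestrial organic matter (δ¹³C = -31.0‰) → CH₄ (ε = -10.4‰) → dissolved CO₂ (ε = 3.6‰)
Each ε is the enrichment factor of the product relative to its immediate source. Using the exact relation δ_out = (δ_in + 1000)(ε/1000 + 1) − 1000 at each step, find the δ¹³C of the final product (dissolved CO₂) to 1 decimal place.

step 1: δ = (-31.00 + 1000)·(-10.4/1000 + 1) − 1000 = -41.08‰
step 2: δ = (-41.08 + 1000)·(3.6/1000 + 1) − 1000 = -37.63‰

-37.6‰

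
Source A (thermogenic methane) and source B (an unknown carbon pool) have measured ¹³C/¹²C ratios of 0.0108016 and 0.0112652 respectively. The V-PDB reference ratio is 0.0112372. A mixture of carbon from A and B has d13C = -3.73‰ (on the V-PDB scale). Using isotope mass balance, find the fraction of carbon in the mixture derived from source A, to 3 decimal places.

0.151

δ_A = (0.0108016/0.0112372 − 1)×1000 = (0.961236 − 1)×1000 = -38.764‰
δ_B = (0.0112652/0.0112372 − 1)×1000 = (1.002492 − 1)×1000 = 2.492‰
f_A = (δ_mix − δ_B)/(δ_A − δ_B) = (-3.73 − (2.492))/(-38.764 − (2.492))
f_A = -6.222 / -41.256 = 0.1508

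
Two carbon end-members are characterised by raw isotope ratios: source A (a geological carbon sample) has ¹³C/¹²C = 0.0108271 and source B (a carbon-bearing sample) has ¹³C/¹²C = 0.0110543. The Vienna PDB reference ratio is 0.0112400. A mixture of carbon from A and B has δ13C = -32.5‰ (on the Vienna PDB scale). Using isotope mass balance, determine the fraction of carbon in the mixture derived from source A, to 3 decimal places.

δ_A = (0.0108271/0.0112400 − 1)×1000 = (0.963265 − 1)×1000 = -36.735‰
δ_B = (0.0110543/0.0112400 − 1)×1000 = (0.983479 − 1)×1000 = -16.521‰
f_A = (δ_mix − δ_B)/(δ_A − δ_B) = (-32.5 − (-16.521))/(-36.735 − (-16.521))
f_A = -15.979 / -20.214 = 0.7905

0.790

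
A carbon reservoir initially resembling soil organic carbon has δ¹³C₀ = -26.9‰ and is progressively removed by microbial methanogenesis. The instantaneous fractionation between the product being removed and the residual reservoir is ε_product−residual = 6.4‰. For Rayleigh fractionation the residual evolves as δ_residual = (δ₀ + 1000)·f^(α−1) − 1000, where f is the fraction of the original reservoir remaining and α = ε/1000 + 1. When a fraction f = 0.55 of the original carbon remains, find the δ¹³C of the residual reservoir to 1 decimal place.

-30.6‰

Rayleigh residual: δ_res = (δ₀ + 1000)·f^(α−1) − 1000
α = ε/1000 + 1 = 1.00640, so α − 1 = 0.00640
f^(α−1) = 0.55^(0.00640) = 0.996181
δ_res = (-26.9 + 1000) × 0.996181 − 1000 = 969.384 − 1000 = -30.62‰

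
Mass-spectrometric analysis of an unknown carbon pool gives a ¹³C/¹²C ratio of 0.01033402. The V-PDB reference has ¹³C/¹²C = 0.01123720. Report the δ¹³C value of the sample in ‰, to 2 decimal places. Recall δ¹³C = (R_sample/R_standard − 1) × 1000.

-80.37‰

δ¹³C = (R_sample / R_standard − 1) × 1000
R_sample / R_standard = 0.01033402 / 0.01123720 = 0.919626
δ¹³C = (0.919626 − 1) × 1000 = -80.374‰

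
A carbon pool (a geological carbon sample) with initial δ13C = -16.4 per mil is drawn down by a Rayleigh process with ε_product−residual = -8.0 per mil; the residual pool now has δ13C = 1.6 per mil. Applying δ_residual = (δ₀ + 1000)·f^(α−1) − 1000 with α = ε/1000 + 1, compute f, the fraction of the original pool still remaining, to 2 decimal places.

0.10

α − 1 = ε/1000 = -0.0080
(δ_res + 1000)/(δ₀ + 1000) = (1.6 + 1000)/(-16.4 + 1000) = 1001.6/983.6 = 1.018300
f = 1.018300^(1/-0.0080) = exp(ln(1.018300)/-0.0080) = exp(0.01813/-0.0080)
f = exp(-2.2668) = 0.1036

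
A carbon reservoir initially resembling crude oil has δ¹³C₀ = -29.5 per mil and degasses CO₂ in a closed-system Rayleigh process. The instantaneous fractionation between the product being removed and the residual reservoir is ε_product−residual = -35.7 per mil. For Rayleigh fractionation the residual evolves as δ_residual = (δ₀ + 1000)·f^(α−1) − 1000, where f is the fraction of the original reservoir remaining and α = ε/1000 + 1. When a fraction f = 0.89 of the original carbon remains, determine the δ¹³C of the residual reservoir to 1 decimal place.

-25.5 per mil

Rayleigh residual: δ_res = (δ₀ + 1000)·f^(α−1) − 1000
α = ε/1000 + 1 = 0.96430, so α − 1 = -0.03570
f^(α−1) = 0.89^(-0.03570) = 1.004169
δ_res = (-29.5 + 1000) × 1.004169 − 1000 = 974.546 − 1000 = -25.45 per mil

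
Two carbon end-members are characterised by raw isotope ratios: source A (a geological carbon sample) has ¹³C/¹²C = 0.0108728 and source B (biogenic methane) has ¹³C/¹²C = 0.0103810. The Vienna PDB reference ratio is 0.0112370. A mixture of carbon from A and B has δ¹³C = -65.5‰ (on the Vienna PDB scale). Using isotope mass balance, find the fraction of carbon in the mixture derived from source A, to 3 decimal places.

δ_A = (0.0108728/0.0112370 − 1)×1000 = (0.967589 − 1)×1000 = -32.411‰
δ_B = (0.0103810/0.0112370 − 1)×1000 = (0.923823 − 1)×1000 = -76.177‰
f_A = (δ_mix − δ_B)/(δ_A − δ_B) = (-65.5 − (-76.177))/(-32.411 − (-76.177))
f_A = 10.677 / 43.766 = 0.2440

0.244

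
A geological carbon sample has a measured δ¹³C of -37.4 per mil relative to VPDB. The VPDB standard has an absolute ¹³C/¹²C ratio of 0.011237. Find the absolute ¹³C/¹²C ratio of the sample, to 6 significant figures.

0.0108167

R_sample = R_standard × (δ¹³C/1000 + 1)
R_sample = 0.011237 × (-37.4/1000 + 1) = 0.011237 × 0.962600
R_sample = 0.0108167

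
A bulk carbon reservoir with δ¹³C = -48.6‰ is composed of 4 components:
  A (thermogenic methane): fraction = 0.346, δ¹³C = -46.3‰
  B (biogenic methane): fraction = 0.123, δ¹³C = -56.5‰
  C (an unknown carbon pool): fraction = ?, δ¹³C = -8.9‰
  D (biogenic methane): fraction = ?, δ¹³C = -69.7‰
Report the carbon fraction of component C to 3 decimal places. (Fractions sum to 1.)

Let f_C and f_D be the unknown fractions; fractions sum to 1 so f_C + f_D = 0.531.
Mass balance: Σ fᵢ·δᵢ = δ_bulk ⇒ f_C·(-8.9) + f_D·(-69.7) = -48.6 − (-22.969) = -25.631
Substitute f_D = 0.531 − f_C:
f_C·(-8.9 − -69.7) = -25.631 − 0.531×(-69.7) = 11.380
f_C = 11.380 / 60.8 = 0.1872

0.187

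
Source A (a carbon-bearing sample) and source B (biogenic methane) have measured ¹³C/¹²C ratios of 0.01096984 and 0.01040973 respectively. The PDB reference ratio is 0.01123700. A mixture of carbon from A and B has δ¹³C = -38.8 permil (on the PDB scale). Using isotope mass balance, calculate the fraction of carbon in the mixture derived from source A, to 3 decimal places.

δ_A = (0.01096984/0.01123700 − 1)×1000 = (0.976225 − 1)×1000 = -23.775 permil
δ_B = (0.01040973/0.01123700 − 1)×1000 = (0.926380 − 1)×1000 = -73.620 permil
f_A = (δ_mix − δ_B)/(δ_A − δ_B) = (-38.8 − (-73.620))/(-23.775 − (-73.620))
f_A = 34.820 / 49.845 = 0.6986

0.699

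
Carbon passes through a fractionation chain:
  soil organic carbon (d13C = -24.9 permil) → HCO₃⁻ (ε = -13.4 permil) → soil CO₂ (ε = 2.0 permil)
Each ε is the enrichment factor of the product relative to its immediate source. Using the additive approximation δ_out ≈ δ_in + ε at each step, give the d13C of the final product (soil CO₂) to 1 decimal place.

-36.3 permil

step 1: δ ≈ -24.9 + (-13.4) = -38.3 permil
step 2: δ ≈ -38.3 + (2.0) = -36.3 permil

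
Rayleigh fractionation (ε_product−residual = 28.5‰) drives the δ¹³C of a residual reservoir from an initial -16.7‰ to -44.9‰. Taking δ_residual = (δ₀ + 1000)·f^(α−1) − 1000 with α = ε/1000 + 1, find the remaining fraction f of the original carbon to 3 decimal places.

0.360

α − 1 = ε/1000 = 0.0285
(δ_res + 1000)/(δ₀ + 1000) = (-44.9 + 1000)/(-16.7 + 1000) = 955.1/983.3 = 0.971321
f = 0.971321^(1/0.0285) = exp(ln(0.971321)/0.0285) = exp(-0.02910/0.0285)
f = exp(-1.0210) = 0.3602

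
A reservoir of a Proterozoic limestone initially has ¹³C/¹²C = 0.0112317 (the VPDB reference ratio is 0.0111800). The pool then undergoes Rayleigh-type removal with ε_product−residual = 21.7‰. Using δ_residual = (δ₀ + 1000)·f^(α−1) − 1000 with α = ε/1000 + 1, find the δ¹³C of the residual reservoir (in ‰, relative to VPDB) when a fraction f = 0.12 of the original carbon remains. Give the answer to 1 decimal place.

δ₀ = (0.0112317/0.0111800 − 1)×1000 = (1.004624 − 1)×1000 = 4.624‰
α − 1 = ε/1000 = 0.0217
f^(α−1) = 0.12^(0.0217) = 0.955033
δ_res = (4.624 + 1000) × 0.955033 − 1000 = 959.449 − 1000 = -40.55‰

-40.6‰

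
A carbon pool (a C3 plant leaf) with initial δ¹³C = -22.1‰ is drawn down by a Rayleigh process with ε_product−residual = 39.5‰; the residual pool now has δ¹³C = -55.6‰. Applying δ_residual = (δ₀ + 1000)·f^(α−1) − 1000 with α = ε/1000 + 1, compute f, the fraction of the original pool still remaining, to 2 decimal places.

0.41

α − 1 = ε/1000 = 0.0395
(δ_res + 1000)/(δ₀ + 1000) = (-55.6 + 1000)/(-22.1 + 1000) = 944.4/977.9 = 0.965743
f = 0.965743^(1/0.0395) = exp(ln(0.965743)/0.0395) = exp(-0.03486/0.0395)
f = exp(-0.8825) = 0.4138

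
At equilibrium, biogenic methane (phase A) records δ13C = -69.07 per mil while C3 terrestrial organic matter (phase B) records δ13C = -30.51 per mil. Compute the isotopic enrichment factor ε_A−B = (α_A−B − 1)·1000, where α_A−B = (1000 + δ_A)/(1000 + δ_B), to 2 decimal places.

-39.77 per mil

α_A−B = (1000 + -69.07) / (1000 + -30.51) = 930.93 / 969.49 = 0.960227
ε_A−B = (0.960227 − 1) × 1000 = -39.773 per mil
(The approximation ε ≈ δ_A − δ_B would give -38.56 per mil.)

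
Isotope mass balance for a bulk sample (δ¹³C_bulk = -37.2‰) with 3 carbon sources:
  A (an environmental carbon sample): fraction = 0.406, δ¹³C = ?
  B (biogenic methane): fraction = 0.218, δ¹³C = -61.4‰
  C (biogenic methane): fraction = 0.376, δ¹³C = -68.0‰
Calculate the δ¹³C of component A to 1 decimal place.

Isotope mass balance: δ_bulk = Σ fᵢ·δᵢ.
-37.2 = 0.406×δ_A + 0.218×(-61.4) + 0.376×(-68.0)
0.406·δ_A = -37.2 − (-38.953) = 1.753
δ_A = 1.753 / 0.406 = 4.32‰

4.3‰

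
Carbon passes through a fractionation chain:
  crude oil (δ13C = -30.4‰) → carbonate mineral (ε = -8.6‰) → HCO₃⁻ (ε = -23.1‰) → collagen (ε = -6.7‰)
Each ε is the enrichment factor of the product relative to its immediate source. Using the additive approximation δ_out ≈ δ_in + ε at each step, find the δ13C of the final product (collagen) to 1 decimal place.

step 1: δ ≈ -30.4 + (-8.6) = -39.0‰
step 2: δ ≈ -39.0 + (-23.1) = -62.1‰
step 3: δ ≈ -62.1 + (-6.7) = -68.8‰

-68.8‰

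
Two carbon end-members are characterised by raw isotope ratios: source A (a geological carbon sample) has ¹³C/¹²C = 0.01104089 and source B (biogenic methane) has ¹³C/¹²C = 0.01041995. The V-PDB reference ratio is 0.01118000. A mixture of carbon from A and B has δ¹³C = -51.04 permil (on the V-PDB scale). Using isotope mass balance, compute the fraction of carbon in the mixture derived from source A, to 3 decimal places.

0.305

δ_A = (0.01104089/0.01118000 − 1)×1000 = (0.987557 − 1)×1000 = -12.443 permil
δ_B = (0.01041995/0.01118000 − 1)×1000 = (0.932017 − 1)×1000 = -67.983 permil
f_A = (δ_mix − δ_B)/(δ_A − δ_B) = (-51.04 − (-67.983))/(-12.443 − (-67.983))
f_A = 16.943 / 55.540 = 0.3051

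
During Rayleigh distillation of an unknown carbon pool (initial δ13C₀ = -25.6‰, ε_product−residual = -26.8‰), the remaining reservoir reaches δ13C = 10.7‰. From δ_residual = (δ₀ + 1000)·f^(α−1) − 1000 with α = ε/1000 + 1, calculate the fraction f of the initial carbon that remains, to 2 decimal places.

0.26

α − 1 = ε/1000 = -0.0268
(δ_res + 1000)/(δ₀ + 1000) = (10.7 + 1000)/(-25.6 + 1000) = 1010.7/974.4 = 1.037254
f = 1.037254^(1/-0.0268) = exp(ln(1.037254)/-0.0268) = exp(0.03658/-0.0268)
f = exp(-1.3648) = 0.2554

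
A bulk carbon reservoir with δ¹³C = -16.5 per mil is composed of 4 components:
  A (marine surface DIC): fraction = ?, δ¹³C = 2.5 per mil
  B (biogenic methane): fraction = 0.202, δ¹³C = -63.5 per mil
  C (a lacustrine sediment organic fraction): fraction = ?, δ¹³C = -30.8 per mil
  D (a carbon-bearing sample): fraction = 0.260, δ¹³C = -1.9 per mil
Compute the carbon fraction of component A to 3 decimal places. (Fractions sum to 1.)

Let f_A and f_C be the unknown fractions; fractions sum to 1 so f_A + f_C = 0.538.
Mass balance: Σ fᵢ·δᵢ = δ_bulk ⇒ f_A·(2.5) + f_C·(-30.8) = -16.5 − (-13.321) = -3.179
Substitute f_C = 0.538 − f_A:
f_A·(2.5 − -30.8) = -3.179 − 0.538×(-30.8) = 13.391
f_A = 13.391 / 33.3 = 0.4021

0.402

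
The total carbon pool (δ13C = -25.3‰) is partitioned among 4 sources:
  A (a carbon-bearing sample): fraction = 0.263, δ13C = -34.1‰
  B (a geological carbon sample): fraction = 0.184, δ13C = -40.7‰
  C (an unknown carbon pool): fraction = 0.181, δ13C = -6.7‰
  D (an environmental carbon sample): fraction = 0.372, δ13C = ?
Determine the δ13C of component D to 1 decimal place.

Isotope mass balance: δ_bulk = Σ fᵢ·δᵢ.
-25.3 = 0.263×(-34.1) + 0.184×(-40.7) + 0.181×(-6.7) + 0.372×δ_D
0.372·δ_D = -25.3 − (-17.670) = -7.630
δ_D = -7.630 / 0.372 = -20.51‰

-20.5‰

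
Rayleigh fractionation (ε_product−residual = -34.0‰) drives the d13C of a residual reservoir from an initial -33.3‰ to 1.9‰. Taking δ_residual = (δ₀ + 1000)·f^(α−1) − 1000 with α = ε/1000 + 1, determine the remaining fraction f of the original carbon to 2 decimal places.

0.35

α − 1 = ε/1000 = -0.0340
(δ_res + 1000)/(δ₀ + 1000) = (1.9 + 1000)/(-33.3 + 1000) = 1001.9/966.7 = 1.036413
f = 1.036413^(1/-0.0340) = exp(ln(1.036413)/-0.0340) = exp(0.03577/-0.0340)
f = exp(-1.0519) = 0.3493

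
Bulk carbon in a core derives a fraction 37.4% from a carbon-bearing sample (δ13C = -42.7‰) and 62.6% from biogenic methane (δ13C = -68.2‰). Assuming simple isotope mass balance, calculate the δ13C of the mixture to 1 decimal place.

δ_mix = f_A·δ_A + f_B·δ_B
δ_mix = 0.374 × (-42.7) + 0.626 × (-68.2)
δ_mix = -15.97 + -42.69 = -58.66‰

-58.7‰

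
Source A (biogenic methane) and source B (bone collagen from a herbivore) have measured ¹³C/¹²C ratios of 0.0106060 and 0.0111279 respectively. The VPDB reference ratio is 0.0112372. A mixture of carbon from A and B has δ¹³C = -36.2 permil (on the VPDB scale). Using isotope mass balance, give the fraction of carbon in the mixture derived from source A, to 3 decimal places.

0.570

δ_A = (0.0106060/0.0112372 − 1)×1000 = (0.943829 − 1)×1000 = -56.171 permil
δ_B = (0.0111279/0.0112372 − 1)×1000 = (0.990273 − 1)×1000 = -9.727 permil
f_A = (δ_mix − δ_B)/(δ_A − δ_B) = (-36.2 − (-9.727))/(-56.171 − (-9.727))
f_A = -26.473 / -46.444 = 0.5700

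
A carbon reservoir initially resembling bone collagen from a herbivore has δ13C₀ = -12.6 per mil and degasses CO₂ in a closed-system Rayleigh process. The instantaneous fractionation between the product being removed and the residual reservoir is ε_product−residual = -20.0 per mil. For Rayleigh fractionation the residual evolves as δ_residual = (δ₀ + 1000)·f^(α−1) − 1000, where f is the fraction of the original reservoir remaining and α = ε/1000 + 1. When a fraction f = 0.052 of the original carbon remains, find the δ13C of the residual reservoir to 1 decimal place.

Rayleigh residual: δ_res = (δ₀ + 1000)·f^(α−1) − 1000
α = ε/1000 + 1 = 0.98000, so α − 1 = -0.02000
f^(α−1) = 0.052^(-0.02000) = 1.060913
δ_res = (-12.6 + 1000) × 1.060913 − 1000 = 1047.546 − 1000 = 47.55 per mil

47.5 per mil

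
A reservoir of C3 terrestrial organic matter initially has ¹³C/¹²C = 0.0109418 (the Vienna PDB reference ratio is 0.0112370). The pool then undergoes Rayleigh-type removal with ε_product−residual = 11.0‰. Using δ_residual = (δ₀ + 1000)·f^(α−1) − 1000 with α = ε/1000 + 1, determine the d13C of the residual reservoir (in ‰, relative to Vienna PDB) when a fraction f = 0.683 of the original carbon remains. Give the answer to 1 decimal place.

-30.3‰

δ₀ = (0.0109418/0.0112370 − 1)×1000 = (0.973730 − 1)×1000 = -26.270‰
α − 1 = ε/1000 = 0.0110
f^(α−1) = 0.683^(0.0110) = 0.995815
δ_res = (-26.270 + 1000) × 0.995815 − 1000 = 969.655 − 1000 = -30.35‰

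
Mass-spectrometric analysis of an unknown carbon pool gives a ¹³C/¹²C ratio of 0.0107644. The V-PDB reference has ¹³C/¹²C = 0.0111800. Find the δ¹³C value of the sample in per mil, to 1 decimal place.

δ¹³C = (R_sample / R_standard − 1) × 1000
R_sample / R_standard = 0.0107644 / 0.0111800 = 0.962826
δ¹³C = (0.962826 − 1) × 1000 = -37.17 per mil

-37.2 per mil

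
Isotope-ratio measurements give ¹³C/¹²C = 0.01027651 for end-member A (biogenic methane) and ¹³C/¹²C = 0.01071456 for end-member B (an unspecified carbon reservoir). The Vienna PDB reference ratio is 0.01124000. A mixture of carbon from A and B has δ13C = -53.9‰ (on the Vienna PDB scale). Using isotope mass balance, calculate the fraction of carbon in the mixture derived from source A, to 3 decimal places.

0.184

δ_A = (0.01027651/0.01124000 − 1)×1000 = (0.914280 − 1)×1000 = -85.720‰
δ_B = (0.01071456/0.01124000 − 1)×1000 = (0.953253 − 1)×1000 = -46.747‰
f_A = (δ_mix − δ_B)/(δ_A − δ_B) = (-53.9 − (-46.747))/(-85.720 − (-46.747))
f_A = -7.153 / -38.972 = 0.1835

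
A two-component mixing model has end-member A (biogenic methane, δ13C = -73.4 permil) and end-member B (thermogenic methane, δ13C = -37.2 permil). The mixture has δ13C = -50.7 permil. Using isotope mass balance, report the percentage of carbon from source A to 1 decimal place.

37.3%

δ_mix = f_A·δ_A + (1 − f_A)·δ_B  ⇒  f_A = (δ_mix − δ_B)/(δ_A − δ_B)
f_A = (-50.7 − (-37.2)) / (-73.4 − (-37.2))
f_A = -13.5 / -36.2 = 0.3729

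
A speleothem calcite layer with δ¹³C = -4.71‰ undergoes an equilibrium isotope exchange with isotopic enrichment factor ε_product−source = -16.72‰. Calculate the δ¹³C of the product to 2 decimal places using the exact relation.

-21.35‰

Exactly, δ_product = (δ_source + 1000)·(ε/1000 + 1) − 1000.
δ_product = (-4.71 + 1000) × (-16.72/1000 + 1) − 1000
δ_product = -21.351‰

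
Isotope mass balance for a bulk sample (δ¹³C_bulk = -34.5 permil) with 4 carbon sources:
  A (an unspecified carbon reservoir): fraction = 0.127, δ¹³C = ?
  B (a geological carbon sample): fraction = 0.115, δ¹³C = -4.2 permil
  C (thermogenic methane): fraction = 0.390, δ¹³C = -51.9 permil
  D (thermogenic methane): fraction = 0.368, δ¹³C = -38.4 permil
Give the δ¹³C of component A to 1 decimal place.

Isotope mass balance: δ_bulk = Σ fᵢ·δᵢ.
-34.5 = 0.127×δ_A + 0.115×(-4.2) + 0.390×(-51.9) + 0.368×(-38.4)
0.127·δ_A = -34.5 − (-34.855) = 0.355
δ_A = 0.355 / 0.127 = 2.80 permil

2.8 permil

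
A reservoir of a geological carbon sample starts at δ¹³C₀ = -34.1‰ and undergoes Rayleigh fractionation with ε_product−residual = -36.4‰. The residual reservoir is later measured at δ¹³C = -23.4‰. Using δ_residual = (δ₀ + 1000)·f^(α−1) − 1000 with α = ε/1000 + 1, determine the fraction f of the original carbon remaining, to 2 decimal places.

α − 1 = ε/1000 = -0.0364
(δ_res + 1000)/(δ₀ + 1000) = (-23.4 + 1000)/(-34.1 + 1000) = 976.6/965.9 = 1.011078
f = 1.011078^(1/-0.0364) = exp(ln(1.011078)/-0.0364) = exp(0.01102/-0.0364)
f = exp(-0.3027) = 0.7388

0.74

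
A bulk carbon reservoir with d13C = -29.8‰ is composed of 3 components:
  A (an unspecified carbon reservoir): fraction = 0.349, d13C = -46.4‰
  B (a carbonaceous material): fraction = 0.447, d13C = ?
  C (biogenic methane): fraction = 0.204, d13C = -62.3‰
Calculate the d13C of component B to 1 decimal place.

-2.0‰

Isotope mass balance: δ_bulk = Σ fᵢ·δᵢ.
-29.8 = 0.349×(-46.4) + 0.447×δ_B + 0.204×(-62.3)
0.447·δ_B = -29.8 − (-28.903) = -0.897
δ_B = -0.897 / 0.447 = -2.01‰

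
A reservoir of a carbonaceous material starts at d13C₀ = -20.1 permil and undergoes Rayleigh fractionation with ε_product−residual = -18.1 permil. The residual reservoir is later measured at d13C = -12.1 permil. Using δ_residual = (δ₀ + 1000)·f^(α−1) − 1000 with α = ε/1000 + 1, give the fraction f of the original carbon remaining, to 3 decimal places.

α − 1 = ε/1000 = -0.0181
(δ_res + 1000)/(δ₀ + 1000) = (-12.1 + 1000)/(-20.1 + 1000) = 987.9/979.9 = 1.008164
f = 1.008164^(1/-0.0181) = exp(ln(1.008164)/-0.0181) = exp(0.00813/-0.0181)
f = exp(-0.4492) = 0.6381

0.638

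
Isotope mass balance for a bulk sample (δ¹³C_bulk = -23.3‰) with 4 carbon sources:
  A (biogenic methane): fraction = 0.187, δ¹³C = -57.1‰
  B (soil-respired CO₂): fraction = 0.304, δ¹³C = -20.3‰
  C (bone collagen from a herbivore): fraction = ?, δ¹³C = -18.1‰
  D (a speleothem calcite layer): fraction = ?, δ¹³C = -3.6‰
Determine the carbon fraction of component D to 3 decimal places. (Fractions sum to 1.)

0.190

Let f_D and f_C be the unknown fractions; fractions sum to 1 so f_D + f_C = 0.509.
Mass balance: Σ fᵢ·δᵢ = δ_bulk ⇒ f_D·(-3.6) + f_C·(-18.1) = -23.3 − (-16.849) = -6.451
Substitute f_C = 0.509 − f_D:
f_D·(-3.6 − -18.1) = -6.451 − 0.509×(-18.1) = 2.762
f_D = 2.762 / 14.5 = 0.1905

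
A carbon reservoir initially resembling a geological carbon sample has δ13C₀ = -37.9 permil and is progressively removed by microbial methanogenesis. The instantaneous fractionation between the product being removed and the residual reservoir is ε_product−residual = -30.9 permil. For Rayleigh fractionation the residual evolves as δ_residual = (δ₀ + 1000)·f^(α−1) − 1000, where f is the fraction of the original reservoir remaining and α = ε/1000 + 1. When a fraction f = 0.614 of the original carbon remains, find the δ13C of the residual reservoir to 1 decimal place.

-23.3 permil

Rayleigh residual: δ_res = (δ₀ + 1000)·f^(α−1) − 1000
α = ε/1000 + 1 = 0.96910, so α − 1 = -0.03090
f^(α−1) = 0.614^(-0.03090) = 1.015186
δ_res = (-37.9 + 1000) × 1.015186 − 1000 = 976.710 − 1000 = -23.29 permil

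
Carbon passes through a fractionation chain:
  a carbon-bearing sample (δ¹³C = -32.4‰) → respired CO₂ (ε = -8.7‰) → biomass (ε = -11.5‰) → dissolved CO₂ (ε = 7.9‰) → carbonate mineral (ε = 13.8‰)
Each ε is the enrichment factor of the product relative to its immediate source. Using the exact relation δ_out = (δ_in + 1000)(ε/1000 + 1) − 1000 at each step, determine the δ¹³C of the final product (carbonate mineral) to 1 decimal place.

-31.2‰

step 1: δ = (-32.40 + 1000)·(-8.7/1000 + 1) − 1000 = -40.82‰
step 2: δ = (-40.82 + 1000)·(-11.5/1000 + 1) − 1000 = -51.85‰
step 3: δ = (-51.85 + 1000)·(7.9/1000 + 1) − 1000 = -44.36‰
step 4: δ = (-44.36 + 1000)·(13.8/1000 + 1) − 1000 = -31.17‰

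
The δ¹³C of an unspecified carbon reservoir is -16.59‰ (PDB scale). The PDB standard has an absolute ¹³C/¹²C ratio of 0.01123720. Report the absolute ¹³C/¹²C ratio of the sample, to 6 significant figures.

R_sample = R_standard × (δ¹³C/1000 + 1)
R_sample = 0.01123720 × (-16.59/1000 + 1) = 0.01123720 × 0.983410
R_sample = 0.0110508

0.0110508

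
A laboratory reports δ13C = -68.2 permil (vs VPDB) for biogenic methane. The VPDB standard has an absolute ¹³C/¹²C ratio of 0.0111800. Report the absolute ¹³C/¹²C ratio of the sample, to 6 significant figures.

R_sample = R_standard × (δ13C/1000 + 1)
R_sample = 0.0111800 × (-68.2/1000 + 1) = 0.0111800 × 0.931800
R_sample = 0.0104175

0.0104175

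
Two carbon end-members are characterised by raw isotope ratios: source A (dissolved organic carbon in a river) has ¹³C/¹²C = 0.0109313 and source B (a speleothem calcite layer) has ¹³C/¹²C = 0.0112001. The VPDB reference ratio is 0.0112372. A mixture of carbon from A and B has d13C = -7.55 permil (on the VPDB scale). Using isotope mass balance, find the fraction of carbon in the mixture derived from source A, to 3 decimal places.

0.178

δ_A = (0.0109313/0.0112372 − 1)×1000 = (0.972778 − 1)×1000 = -27.222 permil
δ_B = (0.0112001/0.0112372 − 1)×1000 = (0.996698 − 1)×1000 = -3.302 permil
f_A = (δ_mix − δ_B)/(δ_A − δ_B) = (-7.55 − (-3.302))/(-27.222 − (-3.302))
f_A = -4.248 / -23.921 = 0.1776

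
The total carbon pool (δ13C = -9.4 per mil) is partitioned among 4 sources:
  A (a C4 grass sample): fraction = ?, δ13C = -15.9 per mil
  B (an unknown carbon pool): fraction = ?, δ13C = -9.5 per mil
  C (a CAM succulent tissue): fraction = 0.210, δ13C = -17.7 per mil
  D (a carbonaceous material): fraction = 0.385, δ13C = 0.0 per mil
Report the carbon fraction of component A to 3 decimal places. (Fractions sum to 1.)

0.287

Let f_A and f_B be the unknown fractions; fractions sum to 1 so f_A + f_B = 0.405.
Mass balance: Σ fᵢ·δᵢ = δ_bulk ⇒ f_A·(-15.9) + f_B·(-9.5) = -9.4 − (-3.717) = -5.683
Substitute f_B = 0.405 − f_A:
f_A·(-15.9 − -9.5) = -5.683 − 0.405×(-9.5) = -1.836
f_A = -1.836 / -6.4 = 0.2868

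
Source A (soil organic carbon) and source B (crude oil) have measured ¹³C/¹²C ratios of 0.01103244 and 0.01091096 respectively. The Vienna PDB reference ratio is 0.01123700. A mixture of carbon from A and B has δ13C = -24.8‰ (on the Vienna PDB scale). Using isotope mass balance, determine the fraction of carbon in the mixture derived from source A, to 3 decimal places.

δ_A = (0.01103244/0.01123700 − 1)×1000 = (0.981796 − 1)×1000 = -18.204‰
δ_B = (0.01091096/0.01123700 − 1)×1000 = (0.970985 − 1)×1000 = -29.015‰
f_A = (δ_mix − δ_B)/(δ_A − δ_B) = (-24.8 − (-29.015))/(-18.204 − (-29.015))
f_A = 4.215 / 10.811 = 0.3899

0.390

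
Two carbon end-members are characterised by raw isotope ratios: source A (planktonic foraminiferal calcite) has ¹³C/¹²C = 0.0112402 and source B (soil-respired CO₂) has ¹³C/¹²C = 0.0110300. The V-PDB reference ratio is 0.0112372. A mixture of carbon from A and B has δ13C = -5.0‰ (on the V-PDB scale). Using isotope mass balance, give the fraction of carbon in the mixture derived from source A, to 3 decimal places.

δ_A = (0.0112402/0.0112372 − 1)×1000 = (1.000267 − 1)×1000 = 0.267‰
δ_B = (0.0110300/0.0112372 − 1)×1000 = (0.981561 − 1)×1000 = -18.439‰
f_A = (δ_mix − δ_B)/(δ_A − δ_B) = (-5.0 − (-18.439))/(0.267 − (-18.439))
f_A = 13.439 / 18.706 = 0.7184

0.718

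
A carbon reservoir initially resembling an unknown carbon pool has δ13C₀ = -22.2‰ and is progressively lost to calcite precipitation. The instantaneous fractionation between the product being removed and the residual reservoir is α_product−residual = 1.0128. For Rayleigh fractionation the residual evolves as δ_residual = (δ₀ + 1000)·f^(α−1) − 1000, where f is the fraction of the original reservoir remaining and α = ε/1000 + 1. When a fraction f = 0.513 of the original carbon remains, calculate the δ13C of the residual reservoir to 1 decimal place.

Rayleigh residual: δ_res = (δ₀ + 1000)·f^(α−1) − 1000
α − 1 = 0.01280
f^(α−1) = 0.513^(0.01280) = 0.991493
δ_res = (-22.2 + 1000) × 0.991493 − 1000 = 969.482 − 1000 = -30.52‰

-30.5‰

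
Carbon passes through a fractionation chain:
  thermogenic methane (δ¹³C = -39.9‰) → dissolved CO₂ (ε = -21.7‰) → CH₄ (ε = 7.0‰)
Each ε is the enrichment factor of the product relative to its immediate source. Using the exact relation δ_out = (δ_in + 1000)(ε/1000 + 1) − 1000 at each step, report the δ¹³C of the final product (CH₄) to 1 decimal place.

-54.2‰

step 1: δ = (-39.90 + 1000)·(-21.7/1000 + 1) − 1000 = -60.73‰
step 2: δ = (-60.73 + 1000)·(7.0/1000 + 1) − 1000 = -54.16‰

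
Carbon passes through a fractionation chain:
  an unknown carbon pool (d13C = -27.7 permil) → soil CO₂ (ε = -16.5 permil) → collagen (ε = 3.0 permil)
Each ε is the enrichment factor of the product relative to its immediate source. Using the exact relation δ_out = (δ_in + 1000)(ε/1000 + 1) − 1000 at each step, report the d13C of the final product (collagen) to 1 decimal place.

-40.9 permil

step 1: δ = (-27.70 + 1000)·(-16.5/1000 + 1) − 1000 = -43.74 permil
step 2: δ = (-43.74 + 1000)·(3.0/1000 + 1) − 1000 = -40.87 permil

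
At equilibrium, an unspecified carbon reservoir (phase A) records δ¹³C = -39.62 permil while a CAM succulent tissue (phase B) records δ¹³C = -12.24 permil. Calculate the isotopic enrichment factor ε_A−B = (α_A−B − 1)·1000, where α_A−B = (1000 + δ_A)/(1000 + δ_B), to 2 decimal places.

-27.72 permil

α_A−B = (1000 + -39.62) / (1000 + -12.24) = 960.38 / 987.76 = 0.972281
ε_A−B = (0.972281 − 1) × 1000 = -27.719 permil
(The approximation ε ≈ δ_A − δ_B would give -27.38 permil.)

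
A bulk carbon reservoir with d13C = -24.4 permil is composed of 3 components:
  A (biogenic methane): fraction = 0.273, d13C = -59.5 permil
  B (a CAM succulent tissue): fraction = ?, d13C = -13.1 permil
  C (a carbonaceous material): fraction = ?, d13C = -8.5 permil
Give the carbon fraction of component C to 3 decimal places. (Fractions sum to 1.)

0.297

Let f_C and f_B be the unknown fractions; fractions sum to 1 so f_C + f_B = 0.727.
Mass balance: Σ fᵢ·δᵢ = δ_bulk ⇒ f_C·(-8.5) + f_B·(-13.1) = -24.4 − (-16.244) = -8.156
Substitute f_B = 0.727 − f_C:
f_C·(-8.5 − -13.1) = -8.156 − 0.727×(-13.1) = 1.367
f_C = 1.367 / 4.6 = 0.2972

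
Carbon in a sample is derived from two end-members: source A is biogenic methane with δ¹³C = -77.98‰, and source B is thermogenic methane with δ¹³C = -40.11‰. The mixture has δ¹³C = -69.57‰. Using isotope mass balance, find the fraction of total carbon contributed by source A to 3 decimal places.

δ_mix = f_A·δ_A + (1 − f_A)·δ_B  ⇒  f_A = (δ_mix − δ_B)/(δ_A − δ_B)
f_A = (-69.57 − (-40.11)) / (-77.98 − (-40.11))
f_A = -29.46 / -37.87 = 0.7779

0.778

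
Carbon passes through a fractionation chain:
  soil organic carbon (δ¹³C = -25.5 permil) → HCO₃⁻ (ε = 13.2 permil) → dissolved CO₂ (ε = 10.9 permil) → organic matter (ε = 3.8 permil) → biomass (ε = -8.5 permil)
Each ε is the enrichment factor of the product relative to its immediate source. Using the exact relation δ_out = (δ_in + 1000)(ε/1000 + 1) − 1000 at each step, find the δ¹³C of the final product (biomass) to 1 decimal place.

step 1: δ = (-25.50 + 1000)·(13.2/1000 + 1) − 1000 = -12.64 permil
step 2: δ = (-12.64 + 1000)·(10.9/1000 + 1) − 1000 = -1.87 permil
step 3: δ = (-1.87 + 1000)·(3.8/1000 + 1) − 1000 = 1.92 permil
step 4: δ = (1.92 + 1000)·(-8.5/1000 + 1) − 1000 = -6.60 permil

-6.6 permil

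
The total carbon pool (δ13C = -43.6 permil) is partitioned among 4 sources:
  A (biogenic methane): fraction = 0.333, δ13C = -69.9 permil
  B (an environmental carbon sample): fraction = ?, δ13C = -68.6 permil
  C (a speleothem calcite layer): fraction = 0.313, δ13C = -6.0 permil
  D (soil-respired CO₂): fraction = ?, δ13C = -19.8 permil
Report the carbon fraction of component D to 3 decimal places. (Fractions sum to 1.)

0.120

Let f_D and f_B be the unknown fractions; fractions sum to 1 so f_D + f_B = 0.354.
Mass balance: Σ fᵢ·δᵢ = δ_bulk ⇒ f_D·(-19.8) + f_B·(-68.6) = -43.6 − (-25.155) = -18.445
Substitute f_B = 0.354 − f_D:
f_D·(-19.8 − -68.6) = -18.445 − 0.354×(-68.6) = 5.839
f_D = 5.839 / 48.8 = 0.1197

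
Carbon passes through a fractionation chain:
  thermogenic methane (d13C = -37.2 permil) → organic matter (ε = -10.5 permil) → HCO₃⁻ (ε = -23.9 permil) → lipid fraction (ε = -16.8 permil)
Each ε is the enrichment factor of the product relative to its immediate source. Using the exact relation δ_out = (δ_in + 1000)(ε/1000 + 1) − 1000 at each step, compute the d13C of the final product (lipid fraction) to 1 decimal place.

-85.7 permil

step 1: δ = (-37.20 + 1000)·(-10.5/1000 + 1) − 1000 = -47.31 permil
step 2: δ = (-47.31 + 1000)·(-23.9/1000 + 1) − 1000 = -70.08 permil
step 3: δ = (-70.08 + 1000)·(-16.8/1000 + 1) − 1000 = -85.70 permil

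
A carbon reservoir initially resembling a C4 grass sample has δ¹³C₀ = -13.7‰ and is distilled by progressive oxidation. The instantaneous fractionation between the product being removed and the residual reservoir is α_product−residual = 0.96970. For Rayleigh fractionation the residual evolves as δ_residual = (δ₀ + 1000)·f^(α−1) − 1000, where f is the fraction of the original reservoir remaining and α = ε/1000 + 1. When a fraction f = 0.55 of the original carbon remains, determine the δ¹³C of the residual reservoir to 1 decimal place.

Rayleigh residual: δ_res = (δ₀ + 1000)·f^(α−1) − 1000
α − 1 = -0.03030
f^(α−1) = 0.55^(-0.03030) = 1.018280
δ_res = (-13.7 + 1000) × 1.018280 − 1000 = 1004.329 − 1000 = 4.33‰

4.3‰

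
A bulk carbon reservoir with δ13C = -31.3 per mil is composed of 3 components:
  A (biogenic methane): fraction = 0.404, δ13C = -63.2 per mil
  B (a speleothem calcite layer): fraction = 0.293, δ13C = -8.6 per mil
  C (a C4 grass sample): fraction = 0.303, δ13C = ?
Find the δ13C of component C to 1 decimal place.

Isotope mass balance: δ_bulk = Σ fᵢ·δᵢ.
-31.3 = 0.404×(-63.2) + 0.293×(-8.6) + 0.303×δ_C
0.303·δ_C = -31.3 − (-28.053) = -3.247
δ_C = -3.247 / 0.303 = -10.72 per mil

-10.7 per mil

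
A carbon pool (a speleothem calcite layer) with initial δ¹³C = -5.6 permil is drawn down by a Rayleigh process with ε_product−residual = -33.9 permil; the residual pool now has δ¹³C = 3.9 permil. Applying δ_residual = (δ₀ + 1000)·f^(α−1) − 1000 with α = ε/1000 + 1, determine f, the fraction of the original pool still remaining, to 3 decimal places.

0.755

α − 1 = ε/1000 = -0.0339
(δ_res + 1000)/(δ₀ + 1000) = (3.9 + 1000)/(-5.6 + 1000) = 1003.9/994.4 = 1.009553
f = 1.009553^(1/-0.0339) = exp(ln(1.009553)/-0.0339) = exp(0.00951/-0.0339)
f = exp(-0.2805) = 0.7554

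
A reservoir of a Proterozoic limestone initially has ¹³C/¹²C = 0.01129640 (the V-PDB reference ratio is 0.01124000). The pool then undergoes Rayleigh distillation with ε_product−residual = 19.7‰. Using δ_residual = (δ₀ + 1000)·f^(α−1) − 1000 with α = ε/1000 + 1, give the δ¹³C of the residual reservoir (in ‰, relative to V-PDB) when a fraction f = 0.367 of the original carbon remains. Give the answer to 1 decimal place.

δ₀ = (0.01129640/0.01124000 − 1)×1000 = (1.005018 − 1)×1000 = 5.018‰
α − 1 = ε/1000 = 0.0197
f^(α−1) = 0.367^(0.0197) = 0.980447
δ_res = (5.018 + 1000) × 0.980447 − 1000 = 985.366 − 1000 = -14.63‰

-14.6‰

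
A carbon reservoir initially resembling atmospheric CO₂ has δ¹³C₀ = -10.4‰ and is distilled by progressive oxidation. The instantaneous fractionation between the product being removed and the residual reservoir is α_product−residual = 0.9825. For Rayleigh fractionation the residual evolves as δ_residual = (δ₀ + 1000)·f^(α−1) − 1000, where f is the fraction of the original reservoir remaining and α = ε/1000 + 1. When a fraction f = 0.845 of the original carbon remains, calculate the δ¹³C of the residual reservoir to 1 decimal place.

-7.5‰

Rayleigh residual: δ_res = (δ₀ + 1000)·f^(α−1) − 1000
α − 1 = -0.01750
f^(α−1) = 0.845^(-0.01750) = 1.002952
δ_res = (-10.4 + 1000) × 1.002952 − 1000 = 992.521 − 1000 = -7.48‰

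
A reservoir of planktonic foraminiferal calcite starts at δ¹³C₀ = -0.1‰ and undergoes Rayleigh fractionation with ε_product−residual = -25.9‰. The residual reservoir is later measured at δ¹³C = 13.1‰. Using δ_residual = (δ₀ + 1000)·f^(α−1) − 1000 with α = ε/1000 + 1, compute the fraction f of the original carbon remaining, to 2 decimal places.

0.60

α − 1 = ε/1000 = -0.0259
(δ_res + 1000)/(δ₀ + 1000) = (13.1 + 1000)/(-0.1 + 1000) = 1013.1/999.9 = 1.013201
f = 1.013201^(1/-0.0259) = exp(ln(1.013201)/-0.0259) = exp(0.01311/-0.0259)
f = exp(-0.5064) = 0.6027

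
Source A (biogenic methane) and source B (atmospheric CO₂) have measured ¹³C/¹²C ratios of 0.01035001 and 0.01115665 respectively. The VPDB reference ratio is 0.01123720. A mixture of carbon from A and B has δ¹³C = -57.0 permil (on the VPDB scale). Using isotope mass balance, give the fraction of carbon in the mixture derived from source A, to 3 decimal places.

δ_A = (0.01035001/0.01123720 − 1)×1000 = (0.921049 − 1)×1000 = -78.951 permil
δ_B = (0.01115665/0.01123720 − 1)×1000 = (0.992832 − 1)×1000 = -7.168 permil
f_A = (δ_mix − δ_B)/(δ_A − δ_B) = (-57.0 − (-7.168))/(-78.951 − (-7.168))
f_A = -49.832 / -71.783 = 0.6942

0.694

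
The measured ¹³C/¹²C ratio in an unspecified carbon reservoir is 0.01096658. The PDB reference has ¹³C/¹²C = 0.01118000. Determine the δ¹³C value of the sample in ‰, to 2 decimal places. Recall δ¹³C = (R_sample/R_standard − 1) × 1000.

-19.09‰

δ¹³C = (R_sample / R_standard − 1) × 1000
R_sample / R_standard = 0.01096658 / 0.01118000 = 0.980911
δ¹³C = (0.980911 − 1) × 1000 = -19.089‰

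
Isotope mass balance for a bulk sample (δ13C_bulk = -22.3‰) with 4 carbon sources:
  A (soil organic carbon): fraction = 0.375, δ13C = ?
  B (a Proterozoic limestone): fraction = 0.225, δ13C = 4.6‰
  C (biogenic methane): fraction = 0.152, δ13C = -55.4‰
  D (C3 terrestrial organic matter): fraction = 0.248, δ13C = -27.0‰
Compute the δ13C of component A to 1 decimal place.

-21.9‰

Isotope mass balance: δ_bulk = Σ fᵢ·δᵢ.
-22.3 = 0.375×δ_A + 0.225×(4.6) + 0.152×(-55.4) + 0.248×(-27.0)
0.375·δ_A = -22.3 − (-14.082) = -8.218
δ_A = -8.218 / 0.375 = -21.92‰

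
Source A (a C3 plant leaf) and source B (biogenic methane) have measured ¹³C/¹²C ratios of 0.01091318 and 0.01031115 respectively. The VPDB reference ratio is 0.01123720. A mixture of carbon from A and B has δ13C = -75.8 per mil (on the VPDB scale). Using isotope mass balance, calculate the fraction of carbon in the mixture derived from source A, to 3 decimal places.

δ_A = (0.01091318/0.01123720 − 1)×1000 = (0.971165 − 1)×1000 = -28.835 per mil
δ_B = (0.01031115/0.01123720 − 1)×1000 = (0.917591 − 1)×1000 = -82.409 per mil
f_A = (δ_mix − δ_B)/(δ_A − δ_B) = (-75.8 − (-82.409))/(-28.835 − (-82.409))
f_A = 6.609 / 53.575 = 0.1234

0.123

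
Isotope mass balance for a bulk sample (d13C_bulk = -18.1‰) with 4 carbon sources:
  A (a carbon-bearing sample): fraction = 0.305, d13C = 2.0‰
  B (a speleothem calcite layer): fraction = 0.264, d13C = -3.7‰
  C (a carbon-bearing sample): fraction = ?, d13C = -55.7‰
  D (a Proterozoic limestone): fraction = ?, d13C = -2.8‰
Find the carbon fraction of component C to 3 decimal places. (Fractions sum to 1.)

0.312

Let f_C and f_D be the unknown fractions; fractions sum to 1 so f_C + f_D = 0.431.
Mass balance: Σ fᵢ·δᵢ = δ_bulk ⇒ f_C·(-55.7) + f_D·(-2.8) = -18.1 − (-0.367) = -17.733
Substitute f_D = 0.431 − f_C:
f_C·(-55.7 − -2.8) = -17.733 − 0.431×(-2.8) = -16.526
f_C = -16.526 / -52.9 = 0.3124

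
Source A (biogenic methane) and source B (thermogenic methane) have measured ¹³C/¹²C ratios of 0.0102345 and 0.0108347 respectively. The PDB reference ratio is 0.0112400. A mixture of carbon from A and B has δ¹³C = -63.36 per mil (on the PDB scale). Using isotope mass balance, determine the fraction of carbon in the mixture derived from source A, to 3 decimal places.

0.511

δ_A = (0.0102345/0.0112400 − 1)×1000 = (0.910543 − 1)×1000 = -89.457 per mil
δ_B = (0.0108347/0.0112400 − 1)×1000 = (0.963941 − 1)×1000 = -36.059 per mil
f_A = (δ_mix − δ_B)/(δ_A − δ_B) = (-63.36 − (-36.059))/(-89.457 − (-36.059))
f_A = -27.301 / -53.399 = 0.5113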